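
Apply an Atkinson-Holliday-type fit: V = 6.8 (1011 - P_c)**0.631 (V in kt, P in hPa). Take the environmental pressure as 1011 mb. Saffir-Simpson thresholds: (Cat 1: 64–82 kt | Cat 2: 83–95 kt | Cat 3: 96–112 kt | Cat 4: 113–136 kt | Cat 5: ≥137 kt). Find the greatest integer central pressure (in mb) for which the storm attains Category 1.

Category 1 begins at V = 64 kt.
Required ΔP = (64/6.8)^(1/0.631) = 9.412^1.585 ≈ 34.92 mb.
P_c ≤ 1011 − 34.92 = 976.08, so the highest integer P_c is 976 mb.

976 mb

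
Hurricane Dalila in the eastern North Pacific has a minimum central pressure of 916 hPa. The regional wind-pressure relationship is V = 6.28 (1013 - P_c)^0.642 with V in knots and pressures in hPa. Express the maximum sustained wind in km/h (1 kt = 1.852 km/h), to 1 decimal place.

219.3 km/h

ΔP = 1013 − 916 = 97 hPa.
V ≈ 6.28 × 97^0.642 = 6.28 × 18.859 ≈ 118.431 kt.
118.431 × 1.852 ≈ 219.34 km/h → 219.3 km/h.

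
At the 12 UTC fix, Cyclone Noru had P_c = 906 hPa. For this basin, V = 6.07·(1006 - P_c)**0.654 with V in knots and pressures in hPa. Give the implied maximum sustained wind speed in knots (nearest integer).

ΔP = 1006 − 906 = 100 hPa.
100^0.654 ≈ 20.324.
V ≈ 6.07 × 20.324 ≈ 123.4 kt.

123 kt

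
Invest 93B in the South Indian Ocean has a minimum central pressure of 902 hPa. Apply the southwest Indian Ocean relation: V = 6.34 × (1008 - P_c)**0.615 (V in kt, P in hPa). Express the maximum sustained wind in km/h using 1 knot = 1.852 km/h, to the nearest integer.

207 km/h

ΔP = 1008 − 902 = 106 hPa.
V ≈ 6.34 × 106^0.615 = 6.34 × 17.602 ≈ 111.597 kt.
111.597 × 1.852 ≈ 206.68 km/h → 207 km/h.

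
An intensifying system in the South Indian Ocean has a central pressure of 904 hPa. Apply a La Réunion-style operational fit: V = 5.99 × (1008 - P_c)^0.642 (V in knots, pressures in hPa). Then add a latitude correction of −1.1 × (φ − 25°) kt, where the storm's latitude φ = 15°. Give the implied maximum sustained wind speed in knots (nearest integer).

ΔP = 1008 − 904 = 104 hPa.
104^0.642 ≈ 19.721.
V ≈ 5.99 × 19.721 ≈ 118.1 kt.
Latitude correction: −1.1 × (15 − 25) = 11 kt.
Corrected V ≈ 129.1 kt → 129 kt.

129 kt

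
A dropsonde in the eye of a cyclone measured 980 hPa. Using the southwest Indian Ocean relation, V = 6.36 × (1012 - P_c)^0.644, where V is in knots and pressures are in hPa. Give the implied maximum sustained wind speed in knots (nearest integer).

59 kt

ΔP = 1012 − 980 = 32 hPa.
32^0.644 ≈ 9.318.
V ≈ 6.36 × 9.318 ≈ 59.3 kt.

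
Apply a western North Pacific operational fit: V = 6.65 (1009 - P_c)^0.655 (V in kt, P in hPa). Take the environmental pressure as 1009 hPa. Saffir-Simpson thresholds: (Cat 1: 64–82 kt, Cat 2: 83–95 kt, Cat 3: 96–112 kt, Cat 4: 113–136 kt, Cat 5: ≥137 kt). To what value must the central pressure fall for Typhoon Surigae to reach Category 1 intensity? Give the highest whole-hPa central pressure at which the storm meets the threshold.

Category 1 begins at V = 64 kt.
Required ΔP = (64/6.65)^(1/0.655) = 9.624^1.527 ≈ 31.72 hPa.
P_c ≤ 1009 − 31.72 = 977.28, so the highest integer P_c is 977 hPa.

977 hPa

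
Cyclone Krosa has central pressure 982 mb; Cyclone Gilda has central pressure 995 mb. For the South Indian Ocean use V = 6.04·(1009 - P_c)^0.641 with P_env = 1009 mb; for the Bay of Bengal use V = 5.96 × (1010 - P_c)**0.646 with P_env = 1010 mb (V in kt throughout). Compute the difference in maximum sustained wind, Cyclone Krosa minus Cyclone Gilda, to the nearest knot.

16 kt

Cyclone Krosa: ΔP = 27; V ≈ 6.04 × 27^0.641 ≈ 49.95 kt.
Cyclone Gilda: ΔP = 15; V ≈ 5.96 × 15^0.646 ≈ 34.28 kt.
Difference ≈ 49.95 − 34.28 = 15.67 → 16 kt.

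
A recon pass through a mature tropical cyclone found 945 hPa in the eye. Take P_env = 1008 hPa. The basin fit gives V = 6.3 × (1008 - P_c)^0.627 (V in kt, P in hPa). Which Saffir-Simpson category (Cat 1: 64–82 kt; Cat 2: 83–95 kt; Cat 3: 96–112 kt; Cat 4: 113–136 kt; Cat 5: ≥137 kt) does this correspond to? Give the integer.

2

ΔP = 1008 − 945 = 63 hPa.
V ≈ 6.3 × 63^0.627 = 6.3 × 13.43 ≈ 85 kt.
85 kt falls in the Category 2 band.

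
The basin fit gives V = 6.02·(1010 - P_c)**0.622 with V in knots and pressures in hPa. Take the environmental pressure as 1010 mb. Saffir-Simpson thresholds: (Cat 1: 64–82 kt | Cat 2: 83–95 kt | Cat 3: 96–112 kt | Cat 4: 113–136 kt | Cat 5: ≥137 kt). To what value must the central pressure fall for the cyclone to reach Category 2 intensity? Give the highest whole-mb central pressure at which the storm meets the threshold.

Category 2 begins at V = 83 kt.
Required ΔP = (83/6.02)^(1/0.622) = 13.787^1.608 ≈ 67.91 mb.
P_c ≤ 1010 − 67.91 = 942.09, so the highest integer P_c is 942 mb.

942 mb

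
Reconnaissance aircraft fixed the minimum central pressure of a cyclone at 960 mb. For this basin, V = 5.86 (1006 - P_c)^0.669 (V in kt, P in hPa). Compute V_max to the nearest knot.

ΔP = 1006 − 960 = 46 mb.
46^0.669 ≈ 12.953.
V ≈ 5.86 × 12.953 ≈ 75.9 kt.

76 kt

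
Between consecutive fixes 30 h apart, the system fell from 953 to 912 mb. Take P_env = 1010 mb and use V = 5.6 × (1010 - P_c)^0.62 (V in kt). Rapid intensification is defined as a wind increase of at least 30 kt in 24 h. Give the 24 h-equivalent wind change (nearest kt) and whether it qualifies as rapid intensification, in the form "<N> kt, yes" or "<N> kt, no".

22 kt, no

V₁: ΔP = 57, V ≈ 5.6 × 57^0.62 ≈ 68.68 kt.
V₂: ΔP = 98, V ≈ 5.6 × 98^0.62 ≈ 96.11 kt.
ΔV over 30 h = 27.43 kt → 24 h equivalent = 27.43 × 24/30 ≈ 21.94 kt.
22 kt < 30 kt ⇒ not rapid intensification.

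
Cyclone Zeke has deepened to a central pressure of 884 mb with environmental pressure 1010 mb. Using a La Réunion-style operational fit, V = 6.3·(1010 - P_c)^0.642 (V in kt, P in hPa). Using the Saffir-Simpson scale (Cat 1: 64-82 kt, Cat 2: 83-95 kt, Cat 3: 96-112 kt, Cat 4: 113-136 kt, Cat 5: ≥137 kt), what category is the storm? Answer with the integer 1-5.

ΔP = 1010 − 884 = 126 mb.
V ≈ 6.3 × 126^0.642 = 6.3 × 22.31 ≈ 141 kt.
141 kt falls in the Category 5 band.

5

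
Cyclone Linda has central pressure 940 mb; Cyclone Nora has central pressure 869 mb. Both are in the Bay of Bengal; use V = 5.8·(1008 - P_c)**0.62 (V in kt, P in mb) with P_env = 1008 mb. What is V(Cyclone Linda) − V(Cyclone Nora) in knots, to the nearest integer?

-44 kt

Cyclone Linda: ΔP = 68; V ≈ 5.8 × 68^0.62 ≈ 79.36 kt.
Cyclone Nora: ΔP = 139; V ≈ 5.8 × 139^0.62 ≈ 123.62 kt.
Difference ≈ 79.36 − 123.62 = -44.26 → -44 kt.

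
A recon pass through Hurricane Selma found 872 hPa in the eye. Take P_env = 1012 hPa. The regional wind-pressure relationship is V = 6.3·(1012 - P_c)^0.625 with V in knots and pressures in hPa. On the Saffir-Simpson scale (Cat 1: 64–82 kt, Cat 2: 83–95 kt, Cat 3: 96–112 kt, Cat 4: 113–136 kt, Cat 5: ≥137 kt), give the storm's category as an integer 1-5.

ΔP = 1012 − 872 = 140 hPa.
V ≈ 6.3 × 140^0.625 = 6.3 × 21.94 ≈ 138 kt.
138 kt falls in the Category 5 band.

5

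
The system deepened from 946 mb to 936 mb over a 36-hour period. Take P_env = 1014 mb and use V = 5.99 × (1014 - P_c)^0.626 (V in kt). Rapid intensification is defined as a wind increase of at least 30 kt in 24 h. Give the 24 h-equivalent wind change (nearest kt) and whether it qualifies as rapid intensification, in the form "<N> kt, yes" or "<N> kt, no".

V₁: ΔP = 68, V ≈ 5.99 × 68^0.626 ≈ 84.06 kt.
V₂: ΔP = 78, V ≈ 5.99 × 78^0.626 ≈ 91.60 kt.
ΔV over 36 h = 7.54 kt → 24 h equivalent = 7.54 × 24/36 ≈ 5.03 kt.
5 kt < 30 kt ⇒ not rapid intensification.

5 kt, no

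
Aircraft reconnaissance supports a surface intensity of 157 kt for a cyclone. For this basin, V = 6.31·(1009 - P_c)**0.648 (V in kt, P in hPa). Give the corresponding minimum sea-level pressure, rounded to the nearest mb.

866 mb

ΔP = (V / 6.31)^(1/0.648) = (157/6.31)^1.543.
157/6.31 = 24.881; 24.881^1.543 ≈ 142.60 mb.
P_c = 1009 − 142.60 = 866.40 ≈ 866 mb.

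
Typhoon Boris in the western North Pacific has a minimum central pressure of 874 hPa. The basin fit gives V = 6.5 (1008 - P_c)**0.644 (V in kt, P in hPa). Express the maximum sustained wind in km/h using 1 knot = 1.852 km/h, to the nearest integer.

ΔP = 1008 − 874 = 134 hPa.
V ≈ 6.5 × 134^0.644 = 6.5 × 23.434 ≈ 152.324 kt.
152.324 × 1.852 ≈ 282.10 km/h → 282 km/h.

282 km/h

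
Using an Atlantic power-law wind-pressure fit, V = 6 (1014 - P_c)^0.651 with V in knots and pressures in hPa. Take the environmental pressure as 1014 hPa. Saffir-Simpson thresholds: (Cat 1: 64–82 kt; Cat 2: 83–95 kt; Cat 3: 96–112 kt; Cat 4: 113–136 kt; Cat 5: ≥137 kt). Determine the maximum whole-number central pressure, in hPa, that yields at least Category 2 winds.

957 hPa

Category 2 begins at V = 83 kt.
Required ΔP = (83/6)^(1/0.651) = 13.833^1.536 ≈ 56.57 hPa.
P_c ≤ 1014 − 56.57 = 957.43, so the highest integer P_c is 957 hPa.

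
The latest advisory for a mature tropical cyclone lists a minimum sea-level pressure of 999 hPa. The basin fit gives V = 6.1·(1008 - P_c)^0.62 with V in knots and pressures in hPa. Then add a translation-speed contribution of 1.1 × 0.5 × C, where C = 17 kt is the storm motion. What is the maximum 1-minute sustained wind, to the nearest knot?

ΔP = 1008 − 999 = 9 hPa.
9^0.62 ≈ 3.905.
V ≈ 6.1 × 3.905 ≈ 23.8 kt.
Translation term: 1.1 × 0.5 × 17 = 9.35 kt.
Corrected V ≈ 33.15 kt → 33 kt.

33 kt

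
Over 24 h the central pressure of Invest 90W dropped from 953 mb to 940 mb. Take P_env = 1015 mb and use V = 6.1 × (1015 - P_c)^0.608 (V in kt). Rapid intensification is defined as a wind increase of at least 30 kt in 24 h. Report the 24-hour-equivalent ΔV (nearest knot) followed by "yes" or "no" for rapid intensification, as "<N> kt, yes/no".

V₁: ΔP = 62, V ≈ 6.1 × 62^0.608 ≈ 75.01 kt.
V₂: ΔP = 75, V ≈ 6.1 × 75^0.608 ≈ 84.21 kt.
ΔV over 24 h = 9.20 kt → 24 h equivalent = 9.20 × 24/24 ≈ 9.20 kt.
9 kt < 30 kt ⇒ not rapid intensification.

9 kt, no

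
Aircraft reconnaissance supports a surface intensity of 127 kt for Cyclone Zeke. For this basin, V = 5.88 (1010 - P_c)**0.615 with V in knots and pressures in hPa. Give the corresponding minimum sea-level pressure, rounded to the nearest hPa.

ΔP = (V / 5.88)^(1/0.615) = (127/5.88)^1.626.
127/5.88 = 21.599; 21.599^1.626 ≈ 147.84 hPa.
P_c = 1010 − 147.84 = 862.16 ≈ 862 hPa.

862 hPa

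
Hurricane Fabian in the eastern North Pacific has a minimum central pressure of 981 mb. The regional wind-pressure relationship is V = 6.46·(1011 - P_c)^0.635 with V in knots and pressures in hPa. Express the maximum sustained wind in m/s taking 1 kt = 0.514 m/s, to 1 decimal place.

ΔP = 1011 − 981 = 30 mb.
V ≈ 6.46 × 30^0.635 = 6.46 × 8.669 ≈ 56.002 kt.
56.002 × 0.514 ≈ 28.79 m/s → 28.8 m/s.

28.8 m/s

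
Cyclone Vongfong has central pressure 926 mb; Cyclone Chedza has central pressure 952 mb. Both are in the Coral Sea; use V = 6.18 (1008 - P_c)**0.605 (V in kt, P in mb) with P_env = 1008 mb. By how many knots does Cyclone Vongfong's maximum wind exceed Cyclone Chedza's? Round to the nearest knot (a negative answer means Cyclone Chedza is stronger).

Cyclone Vongfong: ΔP = 82; V ≈ 6.18 × 82^0.605 ≈ 88.89 kt.
Cyclone Chedza: ΔP = 56; V ≈ 6.18 × 56^0.605 ≈ 70.57 kt.
Difference ≈ 88.89 − 70.57 = 18.32 → 18 kt.

18 kt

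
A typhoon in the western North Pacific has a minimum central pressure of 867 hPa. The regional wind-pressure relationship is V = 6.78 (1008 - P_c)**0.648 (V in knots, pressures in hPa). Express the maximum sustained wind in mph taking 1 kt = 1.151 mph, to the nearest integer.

ΔP = 1008 − 867 = 141 hPa.
V ≈ 6.78 × 141^0.648 = 6.78 × 24.700 ≈ 167.465 kt.
167.465 × 1.151 ≈ 192.75 mph → 193 mph.

193 mph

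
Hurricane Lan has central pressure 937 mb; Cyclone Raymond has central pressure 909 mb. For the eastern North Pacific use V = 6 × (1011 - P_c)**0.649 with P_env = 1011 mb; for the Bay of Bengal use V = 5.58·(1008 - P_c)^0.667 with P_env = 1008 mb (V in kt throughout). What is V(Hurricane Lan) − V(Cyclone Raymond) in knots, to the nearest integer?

Hurricane Lan: ΔP = 74; V ≈ 6 × 74^0.649 ≈ 98.01 kt.
Cyclone Raymond: ΔP = 99; V ≈ 5.58 × 99^0.667 ≈ 119.60 kt.
Difference ≈ 98.01 − 119.60 = -21.59 → -22 kt.

-22 kt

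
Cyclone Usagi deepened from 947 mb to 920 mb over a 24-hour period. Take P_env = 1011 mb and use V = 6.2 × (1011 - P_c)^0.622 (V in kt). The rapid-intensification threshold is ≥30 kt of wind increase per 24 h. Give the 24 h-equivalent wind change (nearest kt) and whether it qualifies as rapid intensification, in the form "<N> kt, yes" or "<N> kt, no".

20 kt, no

V₁: ΔP = 64, V ≈ 6.2 × 64^0.622 ≈ 82.38 kt.
V₂: ΔP = 91, V ≈ 6.2 × 91^0.622 ≈ 102.55 kt.
ΔV over 24 h = 20.17 kt → 24 h equivalent = 20.17 × 24/24 ≈ 20.17 kt.
20 kt < 30 kt ⇒ not rapid intensification.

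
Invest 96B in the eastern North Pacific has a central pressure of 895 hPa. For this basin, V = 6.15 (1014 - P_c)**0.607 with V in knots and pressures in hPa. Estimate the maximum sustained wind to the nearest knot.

112 kt

ΔP = 1014 − 895 = 119 hPa.
119^0.607 ≈ 18.191.
V ≈ 6.15 × 18.191 ≈ 111.9 kt.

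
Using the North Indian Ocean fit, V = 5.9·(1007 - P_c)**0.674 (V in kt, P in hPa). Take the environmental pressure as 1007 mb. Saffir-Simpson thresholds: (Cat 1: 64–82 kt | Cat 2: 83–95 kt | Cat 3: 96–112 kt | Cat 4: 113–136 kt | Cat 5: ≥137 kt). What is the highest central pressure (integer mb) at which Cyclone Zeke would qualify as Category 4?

927 mb

Category 4 begins at V = 113 kt.
Required ΔP = (113/5.9)^(1/0.674) = 19.153^1.484 ≈ 79.88 mb.
P_c ≤ 1007 − 79.88 = 927.12, so the highest integer P_c is 927 mb.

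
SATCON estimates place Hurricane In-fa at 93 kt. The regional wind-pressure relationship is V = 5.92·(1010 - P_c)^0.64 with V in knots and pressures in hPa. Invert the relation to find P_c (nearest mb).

936 mb

ΔP = (V / 5.92)^(1/0.64) = (93/5.92)^1.562.
93/5.92 = 15.709; 15.709^1.562 ≈ 73.96 mb.
P_c = 1010 − 73.96 = 936.04 ≈ 936 mb.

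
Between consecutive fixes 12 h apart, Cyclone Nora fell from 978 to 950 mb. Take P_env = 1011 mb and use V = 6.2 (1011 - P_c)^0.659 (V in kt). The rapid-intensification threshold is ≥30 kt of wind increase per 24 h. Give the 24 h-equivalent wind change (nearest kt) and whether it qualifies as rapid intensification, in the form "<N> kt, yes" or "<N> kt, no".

V₁: ΔP = 33, V ≈ 6.2 × 33^0.659 ≈ 62.10 kt.
V₂: ΔP = 61, V ≈ 6.2 × 61^0.659 ≈ 93.09 kt.
ΔV over 12 h = 30.99 kt → 24 h equivalent = 30.99 × 24/12 ≈ 61.98 kt.
62 kt ≥ 30 kt ⇒ rapid intensification.

62 kt, yes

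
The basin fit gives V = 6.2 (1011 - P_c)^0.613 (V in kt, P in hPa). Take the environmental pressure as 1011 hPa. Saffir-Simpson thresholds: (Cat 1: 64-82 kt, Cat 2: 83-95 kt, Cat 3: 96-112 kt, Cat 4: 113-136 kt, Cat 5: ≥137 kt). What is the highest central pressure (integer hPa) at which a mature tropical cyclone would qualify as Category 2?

Category 2 begins at V = 83 kt.
Required ΔP = (83/6.2)^(1/0.613) = 13.387^1.631 ≈ 68.86 hPa.
P_c ≤ 1011 − 68.86 = 942.14, so the highest integer P_c is 942 hPa.

942 hPa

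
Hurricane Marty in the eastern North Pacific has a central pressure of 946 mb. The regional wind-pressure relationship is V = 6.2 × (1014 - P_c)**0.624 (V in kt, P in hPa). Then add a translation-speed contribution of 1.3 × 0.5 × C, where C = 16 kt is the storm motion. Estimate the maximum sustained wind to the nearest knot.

ΔP = 1014 − 946 = 68 mb.
68^0.624 ≈ 13.915.
V ≈ 6.2 × 13.915 ≈ 86.3 kt.
Translation term: 1.3 × 0.5 × 16 = 10.4 kt.
Corrected V ≈ 96.7 kt → 97 kt.

97 kt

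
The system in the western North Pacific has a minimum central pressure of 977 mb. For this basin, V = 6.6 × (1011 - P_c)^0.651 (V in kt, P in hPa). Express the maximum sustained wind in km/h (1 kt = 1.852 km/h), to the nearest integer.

ΔP = 1011 − 977 = 34 mb.
V ≈ 6.6 × 34^0.651 = 6.6 × 9.931 ≈ 65.545 kt.
65.545 × 1.852 ≈ 121.39 km/h → 121 km/h.

121 km/h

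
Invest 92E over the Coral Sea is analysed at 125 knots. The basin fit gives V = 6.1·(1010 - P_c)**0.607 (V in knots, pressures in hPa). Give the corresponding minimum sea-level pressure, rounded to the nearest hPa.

865 hPa

ΔP = (V / 6.1)^(1/0.607) = (125/6.1)^1.647.
125/6.1 = 20.492; 20.492^1.647 ≈ 144.80 hPa.
P_c = 1010 − 144.80 = 865.20 ≈ 865 hPa.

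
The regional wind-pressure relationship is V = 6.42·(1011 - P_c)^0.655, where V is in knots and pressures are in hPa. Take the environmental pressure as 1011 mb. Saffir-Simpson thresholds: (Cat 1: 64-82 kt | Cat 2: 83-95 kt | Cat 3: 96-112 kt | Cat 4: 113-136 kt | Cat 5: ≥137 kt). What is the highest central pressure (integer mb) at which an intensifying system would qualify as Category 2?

Category 2 begins at V = 83 kt.
Required ΔP = (83/6.42)^(1/0.655) = 12.928^1.527 ≈ 49.78 mb.
P_c ≤ 1011 − 49.78 = 961.22, so the highest integer P_c is 961 mb.

961 mb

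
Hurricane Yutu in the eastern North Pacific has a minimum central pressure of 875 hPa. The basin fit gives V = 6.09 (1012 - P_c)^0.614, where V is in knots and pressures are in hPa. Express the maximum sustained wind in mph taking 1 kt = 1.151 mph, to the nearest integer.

ΔP = 1012 − 875 = 137 hPa.
V ≈ 6.09 × 137^0.614 = 6.09 × 20.509 ≈ 124.900 kt.
124.900 × 1.151 ≈ 143.76 mph → 144 mph.

144 mph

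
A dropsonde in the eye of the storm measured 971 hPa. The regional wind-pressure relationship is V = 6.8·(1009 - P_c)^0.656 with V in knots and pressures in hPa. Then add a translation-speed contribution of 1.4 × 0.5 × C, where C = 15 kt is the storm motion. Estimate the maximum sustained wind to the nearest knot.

84 kt

ΔP = 1009 − 971 = 38 hPa.
38^0.656 ≈ 10.873.
V ≈ 6.8 × 10.873 ≈ 73.9 kt.
Translation term: 1.4 × 0.5 × 15 = 10.5 kt.
Corrected V ≈ 84.4 kt → 84 kt.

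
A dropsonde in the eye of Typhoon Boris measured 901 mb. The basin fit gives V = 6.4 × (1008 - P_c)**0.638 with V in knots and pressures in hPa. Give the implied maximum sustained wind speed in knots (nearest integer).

126 kt

ΔP = 1008 − 901 = 107 mb.
107^0.638 ≈ 19.713.
V ≈ 6.4 × 19.713 ≈ 126.2 kt.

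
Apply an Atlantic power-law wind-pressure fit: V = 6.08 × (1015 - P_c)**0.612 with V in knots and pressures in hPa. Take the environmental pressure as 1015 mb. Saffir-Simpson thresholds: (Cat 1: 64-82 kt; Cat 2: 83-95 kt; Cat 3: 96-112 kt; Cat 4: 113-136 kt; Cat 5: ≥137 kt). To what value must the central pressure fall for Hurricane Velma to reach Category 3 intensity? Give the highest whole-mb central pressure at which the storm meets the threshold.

Category 3 begins at V = 96 kt.
Required ΔP = (96/6.08)^(1/0.612) = 15.789^1.634 ≈ 90.81 mb.
P_c ≤ 1015 − 90.81 = 924.19, so the highest integer P_c is 924 mb.

924 mb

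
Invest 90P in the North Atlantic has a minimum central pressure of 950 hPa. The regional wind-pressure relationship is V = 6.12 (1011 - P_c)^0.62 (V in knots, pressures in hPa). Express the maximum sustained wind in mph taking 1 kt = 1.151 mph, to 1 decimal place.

90.1 mph

ΔP = 1011 − 950 = 61 hPa.
V ≈ 6.12 × 61^0.62 = 6.12 × 12.791 ≈ 78.281 kt.
78.281 × 1.151 ≈ 90.10 mph → 90.1 mph.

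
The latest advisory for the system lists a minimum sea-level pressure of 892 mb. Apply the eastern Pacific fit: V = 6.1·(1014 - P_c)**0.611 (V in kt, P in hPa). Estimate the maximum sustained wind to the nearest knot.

115 kt

ΔP = 1014 − 892 = 122 mb.
122^0.611 ≈ 18.826.
V ≈ 6.1 × 18.826 ≈ 114.8 kt.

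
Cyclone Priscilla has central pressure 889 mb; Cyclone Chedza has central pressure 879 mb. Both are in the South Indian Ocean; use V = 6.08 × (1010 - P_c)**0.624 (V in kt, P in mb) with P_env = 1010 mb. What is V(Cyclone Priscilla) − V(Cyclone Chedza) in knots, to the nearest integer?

Cyclone Priscilla: ΔP = 121; V ≈ 6.08 × 121^0.624 ≈ 121.22 kt.
Cyclone Chedza: ΔP = 131; V ≈ 6.08 × 131^0.624 ≈ 127.37 kt.
Difference ≈ 121.22 − 127.37 = -6.15 → -6 kt.

-6 kt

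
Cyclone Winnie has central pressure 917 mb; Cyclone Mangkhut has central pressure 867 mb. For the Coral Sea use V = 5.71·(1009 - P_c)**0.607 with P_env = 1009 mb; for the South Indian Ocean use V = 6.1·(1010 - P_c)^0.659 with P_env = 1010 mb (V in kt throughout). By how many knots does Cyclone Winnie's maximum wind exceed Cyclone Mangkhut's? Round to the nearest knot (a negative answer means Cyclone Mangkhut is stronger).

Cyclone Winnie: ΔP = 92; V ≈ 5.71 × 92^0.607 ≈ 88.85 kt.
Cyclone Mangkhut: ΔP = 143; V ≈ 6.1 × 143^0.659 ≈ 160.58 kt.
Difference ≈ 88.85 − 160.58 = -71.73 → -72 kt.

-72 kt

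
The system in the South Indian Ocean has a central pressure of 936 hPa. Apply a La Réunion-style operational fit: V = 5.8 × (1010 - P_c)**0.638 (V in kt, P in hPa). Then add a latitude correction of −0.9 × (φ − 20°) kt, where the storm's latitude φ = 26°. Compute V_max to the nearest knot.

ΔP = 1010 − 936 = 74 hPa.
74^0.638 ≈ 15.580.
V ≈ 5.8 × 15.580 ≈ 90.4 kt.
Latitude correction: −0.9 × (26 − 20) = -5.4 kt.
Corrected V ≈ 85 kt → 85 kt.

85 kt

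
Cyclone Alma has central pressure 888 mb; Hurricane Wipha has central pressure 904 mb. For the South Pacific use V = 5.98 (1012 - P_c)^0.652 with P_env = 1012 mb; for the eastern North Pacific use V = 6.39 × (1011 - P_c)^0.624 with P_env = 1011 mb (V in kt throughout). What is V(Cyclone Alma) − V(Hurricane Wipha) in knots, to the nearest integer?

21 kt

Cyclone Alma: ΔP = 124; V ≈ 5.98 × 124^0.652 ≈ 138.55 kt.
Hurricane Wipha: ΔP = 107; V ≈ 6.39 × 107^0.624 ≈ 117.99 kt.
Difference ≈ 138.55 − 117.99 = 20.56 → 21 kt.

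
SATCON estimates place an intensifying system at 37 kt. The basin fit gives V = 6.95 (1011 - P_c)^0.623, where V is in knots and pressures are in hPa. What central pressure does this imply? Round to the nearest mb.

ΔP = (V / 6.95)^(1/0.623) = (37/6.95)^1.605.
37/6.95 = 5.324; 5.324^1.605 ≈ 14.64 mb.
P_c = 1011 − 14.64 = 996.36 ≈ 996 mb.

996 mb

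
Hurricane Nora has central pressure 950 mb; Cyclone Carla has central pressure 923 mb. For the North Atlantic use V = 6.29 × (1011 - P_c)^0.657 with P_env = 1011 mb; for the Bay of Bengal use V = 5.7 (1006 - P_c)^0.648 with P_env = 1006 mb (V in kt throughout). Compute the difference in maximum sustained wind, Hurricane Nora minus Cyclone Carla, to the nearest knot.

Hurricane Nora: ΔP = 61; V ≈ 6.29 × 61^0.657 ≈ 93.67 kt.
Cyclone Carla: ΔP = 83; V ≈ 5.7 × 83^0.648 ≈ 99.87 kt.
Difference ≈ 93.67 − 99.87 = -6.20 → -6 kt.

-6 kt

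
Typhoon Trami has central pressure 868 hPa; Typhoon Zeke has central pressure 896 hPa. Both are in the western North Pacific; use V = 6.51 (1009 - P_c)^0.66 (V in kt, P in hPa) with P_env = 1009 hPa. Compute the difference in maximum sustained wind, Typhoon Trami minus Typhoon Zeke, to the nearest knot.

Typhoon Trami: ΔP = 141; V ≈ 6.51 × 141^0.66 ≈ 170.63 kt.
Typhoon Zeke: ΔP = 113; V ≈ 6.51 × 113^0.66 ≈ 147.44 kt.
Difference ≈ 170.63 − 147.44 = 23.19 → 23 kt.

23 kt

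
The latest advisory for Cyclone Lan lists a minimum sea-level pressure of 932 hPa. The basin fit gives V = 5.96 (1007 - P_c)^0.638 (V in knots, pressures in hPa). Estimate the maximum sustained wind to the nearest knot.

ΔP = 1007 − 932 = 75 hPa.
75^0.638 ≈ 15.714.
V ≈ 5.96 × 15.714 ≈ 93.7 kt.

94 kt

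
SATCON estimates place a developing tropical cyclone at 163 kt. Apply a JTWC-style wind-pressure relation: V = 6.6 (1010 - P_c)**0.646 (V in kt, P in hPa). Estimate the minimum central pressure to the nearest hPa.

867 hPa

ΔP = (V / 6.6)^(1/0.646) = (163/6.6)^1.548.
163/6.6 = 24.697; 24.697^1.548 ≈ 143.15 hPa.
P_c = 1010 − 143.15 = 866.85 ≈ 867 hPa.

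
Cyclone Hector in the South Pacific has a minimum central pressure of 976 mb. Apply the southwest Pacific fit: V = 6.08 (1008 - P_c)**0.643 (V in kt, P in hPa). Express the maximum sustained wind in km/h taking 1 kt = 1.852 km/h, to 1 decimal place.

104.6 km/h

ΔP = 1008 − 976 = 32 mb.
V ≈ 6.08 × 32^0.643 = 6.08 × 9.286 ≈ 56.457 kt.
56.457 × 1.852 ≈ 104.56 km/h → 104.6 km/h.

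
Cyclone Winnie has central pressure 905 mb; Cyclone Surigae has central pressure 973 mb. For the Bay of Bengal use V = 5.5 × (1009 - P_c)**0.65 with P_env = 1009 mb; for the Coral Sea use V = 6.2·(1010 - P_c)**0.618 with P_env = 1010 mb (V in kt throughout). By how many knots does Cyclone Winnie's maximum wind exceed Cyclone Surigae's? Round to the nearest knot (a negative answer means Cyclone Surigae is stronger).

Cyclone Winnie: ΔP = 104; V ≈ 5.5 × 104^0.65 ≈ 112.57 kt.
Cyclone Surigae: ΔP = 37; V ≈ 6.2 × 37^0.618 ≈ 57.75 kt.
Difference ≈ 112.57 − 57.75 = 54.82 → 55 kt.

55 kt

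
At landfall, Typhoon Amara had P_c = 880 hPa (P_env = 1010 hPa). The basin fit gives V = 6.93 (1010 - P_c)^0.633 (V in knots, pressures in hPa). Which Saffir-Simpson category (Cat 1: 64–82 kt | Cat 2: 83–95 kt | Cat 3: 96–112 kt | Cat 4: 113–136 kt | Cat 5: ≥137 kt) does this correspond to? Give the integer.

ΔP = 1010 − 880 = 130 hPa.
V ≈ 6.93 × 130^0.633 = 6.93 × 21.78 ≈ 151 kt.
151 kt falls in the Category 5 band.

5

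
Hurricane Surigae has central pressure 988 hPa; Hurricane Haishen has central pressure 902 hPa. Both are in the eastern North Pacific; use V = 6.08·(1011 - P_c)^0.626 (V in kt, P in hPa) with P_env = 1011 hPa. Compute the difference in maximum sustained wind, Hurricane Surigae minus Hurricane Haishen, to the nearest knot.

Hurricane Surigae: ΔP = 23; V ≈ 6.08 × 23^0.626 ≈ 43.29 kt.
Hurricane Haishen: ΔP = 109; V ≈ 6.08 × 109^0.626 ≈ 114.64 kt.
Difference ≈ 43.29 − 114.64 = -71.35 → -71 kt.

-71 kt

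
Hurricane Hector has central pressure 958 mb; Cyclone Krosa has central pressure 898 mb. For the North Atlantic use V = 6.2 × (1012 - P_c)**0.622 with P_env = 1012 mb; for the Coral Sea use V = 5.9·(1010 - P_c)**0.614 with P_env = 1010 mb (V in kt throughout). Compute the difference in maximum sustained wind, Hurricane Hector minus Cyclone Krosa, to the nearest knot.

Hurricane Hector: ΔP = 54; V ≈ 6.2 × 54^0.622 ≈ 74.12 kt.
Cyclone Krosa: ΔP = 112; V ≈ 5.9 × 112^0.614 ≈ 106.92 kt.
Difference ≈ 74.12 − 106.92 = -32.80 → -33 kt.

-33 kt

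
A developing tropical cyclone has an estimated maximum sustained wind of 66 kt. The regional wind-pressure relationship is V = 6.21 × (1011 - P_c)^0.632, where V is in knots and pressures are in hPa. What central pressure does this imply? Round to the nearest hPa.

ΔP = (V / 6.21)^(1/0.632) = (66/6.21)^1.582.
66/6.21 = 10.628; 10.628^1.582 ≈ 42.09 hPa.
P_c = 1011 − 42.09 = 968.91 ≈ 969 hPa.

969 hPa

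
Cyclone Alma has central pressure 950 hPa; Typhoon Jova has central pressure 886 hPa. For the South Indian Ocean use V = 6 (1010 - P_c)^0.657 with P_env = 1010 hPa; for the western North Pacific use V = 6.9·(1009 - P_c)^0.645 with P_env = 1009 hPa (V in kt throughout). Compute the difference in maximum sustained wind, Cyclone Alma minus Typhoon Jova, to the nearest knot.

Cyclone Alma: ΔP = 60; V ≈ 6 × 60^0.657 ≈ 88.39 kt.
Typhoon Jova: ΔP = 123; V ≈ 6.9 × 123^0.645 ≈ 153.76 kt.
Difference ≈ 88.39 − 153.76 = -65.37 → -65 kt.

-65 kt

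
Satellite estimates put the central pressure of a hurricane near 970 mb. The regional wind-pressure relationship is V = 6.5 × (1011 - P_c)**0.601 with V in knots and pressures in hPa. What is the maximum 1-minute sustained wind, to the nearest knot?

61 kt

ΔP = 1011 − 970 = 41 mb.
41^0.601 ≈ 9.317.
V ≈ 6.5 × 9.317 ≈ 60.6 kt.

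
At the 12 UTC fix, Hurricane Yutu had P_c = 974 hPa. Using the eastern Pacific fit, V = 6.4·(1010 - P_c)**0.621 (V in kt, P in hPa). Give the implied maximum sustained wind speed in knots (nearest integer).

ΔP = 1010 − 974 = 36 hPa.
36^0.621 ≈ 9.257.
V ≈ 6.4 × 9.257 ≈ 59.2 kt.

59 kt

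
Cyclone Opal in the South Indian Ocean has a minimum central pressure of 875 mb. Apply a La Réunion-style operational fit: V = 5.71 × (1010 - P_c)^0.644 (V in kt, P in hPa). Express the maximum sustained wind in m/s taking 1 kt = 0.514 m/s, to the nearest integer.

69 m/s

ΔP = 1010 − 875 = 135 mb.
V ≈ 5.71 × 135^0.644 = 5.71 × 23.547 ≈ 134.453 kt.
134.453 × 0.514 ≈ 69.11 m/s → 69 m/s.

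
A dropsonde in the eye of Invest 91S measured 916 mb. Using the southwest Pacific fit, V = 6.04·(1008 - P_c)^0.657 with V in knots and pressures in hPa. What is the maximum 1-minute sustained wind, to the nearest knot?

ΔP = 1008 − 916 = 92 mb.
92^0.657 ≈ 19.508.
V ≈ 6.04 × 19.508 ≈ 117.8 kt.

118 kt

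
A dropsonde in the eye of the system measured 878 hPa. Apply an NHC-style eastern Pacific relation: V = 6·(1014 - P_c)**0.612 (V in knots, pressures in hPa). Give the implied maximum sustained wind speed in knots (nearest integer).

121 kt

ΔP = 1014 − 878 = 136 hPa.
136^0.612 ≈ 20.217.
V ≈ 6 × 20.217 ≈ 121.3 kt.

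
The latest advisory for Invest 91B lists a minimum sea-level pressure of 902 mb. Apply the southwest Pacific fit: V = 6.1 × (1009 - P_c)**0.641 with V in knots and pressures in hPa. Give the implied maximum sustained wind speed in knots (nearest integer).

122 kt

ΔP = 1009 − 902 = 107 mb.
107^0.641 ≈ 19.991.
V ≈ 6.1 × 19.991 ≈ 121.9 kt.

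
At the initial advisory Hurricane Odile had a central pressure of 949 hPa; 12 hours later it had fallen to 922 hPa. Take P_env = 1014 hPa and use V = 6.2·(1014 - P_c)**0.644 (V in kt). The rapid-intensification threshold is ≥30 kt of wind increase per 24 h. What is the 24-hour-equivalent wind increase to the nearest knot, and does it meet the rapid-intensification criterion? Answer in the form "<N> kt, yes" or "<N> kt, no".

V₁: ΔP = 65, V ≈ 6.2 × 65^0.644 ≈ 91.18 kt.
V₂: ΔP = 92, V ≈ 6.2 × 92^0.644 ≈ 114.04 kt.
ΔV over 12 h = 22.86 kt → 24 h equivalent = 22.86 × 24/12 ≈ 45.72 kt.
46 kt ≥ 30 kt ⇒ rapid intensification.

46 kt, yes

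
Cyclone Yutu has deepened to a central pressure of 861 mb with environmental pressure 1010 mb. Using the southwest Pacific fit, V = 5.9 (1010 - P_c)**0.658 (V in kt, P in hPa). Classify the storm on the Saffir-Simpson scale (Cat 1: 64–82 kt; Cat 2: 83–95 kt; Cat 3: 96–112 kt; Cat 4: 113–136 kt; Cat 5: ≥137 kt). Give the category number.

5

ΔP = 1010 − 861 = 149 mb.
V ≈ 5.9 × 149^0.658 = 5.9 × 26.91 ≈ 159 kt.
159 kt falls in the Category 5 band.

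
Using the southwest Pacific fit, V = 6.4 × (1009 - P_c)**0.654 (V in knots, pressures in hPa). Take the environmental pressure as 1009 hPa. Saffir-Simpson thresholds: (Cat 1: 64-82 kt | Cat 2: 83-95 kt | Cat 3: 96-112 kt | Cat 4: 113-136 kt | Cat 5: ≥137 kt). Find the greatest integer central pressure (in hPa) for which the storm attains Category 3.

946 hPa

Category 3 begins at V = 96 kt.
Required ΔP = (96/6.4)^(1/0.654) = 15.000^1.529 ≈ 62.85 hPa.
P_c ≤ 1009 − 62.85 = 946.15, so the highest integer P_c is 946 hPa.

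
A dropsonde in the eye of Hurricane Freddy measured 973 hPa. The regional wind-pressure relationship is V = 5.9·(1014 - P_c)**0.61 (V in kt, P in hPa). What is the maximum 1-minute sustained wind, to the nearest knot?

57 kt

ΔP = 1014 − 973 = 41 hPa.
41^0.61 ≈ 9.634.
V ≈ 5.9 × 9.634 ≈ 56.8 kt.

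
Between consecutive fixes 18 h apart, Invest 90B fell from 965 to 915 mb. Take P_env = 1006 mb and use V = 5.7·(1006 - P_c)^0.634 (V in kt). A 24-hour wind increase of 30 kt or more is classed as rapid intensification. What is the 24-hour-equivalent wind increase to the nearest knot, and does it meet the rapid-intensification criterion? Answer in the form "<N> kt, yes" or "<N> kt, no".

53 kt, yes

V₁: ΔP = 41, V ≈ 5.7 × 41^0.634 ≈ 60.03 kt.
V₂: ΔP = 91, V ≈ 5.7 × 91^0.634 ≈ 99.52 kt.
ΔV over 18 h = 39.49 kt → 24 h equivalent = 39.49 × 24/18 ≈ 52.65 kt.
53 kt ≥ 30 kt ⇒ rapid intensification.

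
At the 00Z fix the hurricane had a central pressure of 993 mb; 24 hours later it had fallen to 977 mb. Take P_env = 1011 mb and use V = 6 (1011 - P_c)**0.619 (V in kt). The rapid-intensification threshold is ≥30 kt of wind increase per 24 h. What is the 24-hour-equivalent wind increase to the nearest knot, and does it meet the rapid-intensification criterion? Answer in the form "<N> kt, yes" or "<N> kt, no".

V₁: ΔP = 18, V ≈ 6 × 18^0.619 ≈ 35.91 kt.
V₂: ΔP = 34, V ≈ 6 × 34^0.619 ≈ 53.23 kt.
ΔV over 24 h = 17.32 kt → 24 h equivalent = 17.32 × 24/24 ≈ 17.32 kt.
17 kt < 30 kt ⇒ not rapid intensification.

17 kt, no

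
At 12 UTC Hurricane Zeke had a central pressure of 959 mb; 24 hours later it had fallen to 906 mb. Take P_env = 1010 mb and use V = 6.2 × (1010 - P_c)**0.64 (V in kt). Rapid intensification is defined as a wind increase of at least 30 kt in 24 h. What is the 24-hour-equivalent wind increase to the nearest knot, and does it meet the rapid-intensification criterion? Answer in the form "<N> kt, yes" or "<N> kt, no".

44 kt, yes

V₁: ΔP = 51, V ≈ 6.2 × 51^0.64 ≈ 76.78 kt.
V₂: ΔP = 104, V ≈ 6.2 × 104^0.64 ≈ 121.14 kt.
ΔV over 24 h = 44.36 kt → 24 h equivalent = 44.36 × 24/24 ≈ 44.36 kt.
44 kt ≥ 30 kt ⇒ rapid intensification.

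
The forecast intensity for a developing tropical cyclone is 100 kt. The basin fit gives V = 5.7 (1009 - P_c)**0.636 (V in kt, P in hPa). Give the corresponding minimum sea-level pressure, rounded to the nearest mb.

ΔP = (V / 5.7)^(1/0.636) = (100/5.7)^1.572.
100/5.7 = 17.544; 17.544^1.572 ≈ 90.40 mb.
P_c = 1009 − 90.40 = 918.60 ≈ 919 mb.

919 mb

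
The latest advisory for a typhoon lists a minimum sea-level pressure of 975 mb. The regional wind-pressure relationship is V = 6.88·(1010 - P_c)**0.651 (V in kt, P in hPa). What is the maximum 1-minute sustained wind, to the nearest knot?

ΔP = 1010 − 975 = 35 mb.
35^0.651 ≈ 10.120.
V ≈ 6.88 × 10.120 ≈ 69.6 kt.

70 kt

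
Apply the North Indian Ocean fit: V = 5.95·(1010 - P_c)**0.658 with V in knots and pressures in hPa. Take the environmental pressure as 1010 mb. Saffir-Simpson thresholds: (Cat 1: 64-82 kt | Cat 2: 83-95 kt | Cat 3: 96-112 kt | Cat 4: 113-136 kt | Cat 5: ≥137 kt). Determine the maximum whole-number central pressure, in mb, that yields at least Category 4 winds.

Category 4 begins at V = 113 kt.
Required ΔP = (113/5.95)^(1/0.658) = 18.992^1.520 ≈ 87.72 mb.
P_c ≤ 1010 − 87.72 = 922.28, so the highest integer P_c is 922 mb.

922 mb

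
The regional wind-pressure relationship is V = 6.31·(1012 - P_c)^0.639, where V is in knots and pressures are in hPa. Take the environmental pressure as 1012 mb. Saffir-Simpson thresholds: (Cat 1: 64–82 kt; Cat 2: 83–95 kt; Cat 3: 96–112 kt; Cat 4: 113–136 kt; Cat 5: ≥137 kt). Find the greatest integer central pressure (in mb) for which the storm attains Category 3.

Category 3 begins at V = 96 kt.
Required ΔP = (96/6.31)^(1/0.639) = 15.214^1.565 ≈ 70.82 mb.
P_c ≤ 1012 − 70.82 = 941.18, so the highest integer P_c is 941 mb.

941 mb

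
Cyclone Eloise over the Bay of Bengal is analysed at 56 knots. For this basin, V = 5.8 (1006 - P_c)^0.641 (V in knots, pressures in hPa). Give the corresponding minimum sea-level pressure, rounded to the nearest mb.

972 mb

ΔP = (V / 5.8)^(1/0.641) = (56/5.8)^1.560.
56/5.8 = 9.655; 9.655^1.560 ≈ 34.38 mb.
P_c = 1006 − 34.38 = 971.62 ≈ 972 mb.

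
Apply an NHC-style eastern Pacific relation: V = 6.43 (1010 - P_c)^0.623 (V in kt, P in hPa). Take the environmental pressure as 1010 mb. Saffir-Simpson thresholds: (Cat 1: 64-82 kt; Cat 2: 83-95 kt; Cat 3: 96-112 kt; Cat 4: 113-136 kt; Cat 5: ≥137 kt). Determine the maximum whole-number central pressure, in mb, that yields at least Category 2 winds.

Category 2 begins at V = 83 kt.
Required ΔP = (83/6.43)^(1/0.623) = 12.908^1.605 ≈ 60.69 mb.
P_c ≤ 1010 − 60.69 = 949.31, so the highest integer P_c is 949 mb.

949 mb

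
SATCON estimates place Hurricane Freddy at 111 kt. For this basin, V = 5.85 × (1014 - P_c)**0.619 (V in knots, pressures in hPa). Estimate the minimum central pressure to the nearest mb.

ΔP = (V / 5.85)^(1/0.619) = (111/5.85)^1.616.
111/5.85 = 18.974; 18.974^1.616 ≈ 116.12 mb.
P_c = 1014 − 116.12 = 897.88 ≈ 898 mb.

898 mb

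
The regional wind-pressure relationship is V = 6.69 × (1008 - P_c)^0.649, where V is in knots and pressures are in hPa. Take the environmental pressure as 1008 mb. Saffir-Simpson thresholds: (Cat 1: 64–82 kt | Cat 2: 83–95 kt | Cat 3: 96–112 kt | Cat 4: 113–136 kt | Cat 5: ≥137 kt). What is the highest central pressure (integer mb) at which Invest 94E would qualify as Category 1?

Category 1 begins at V = 64 kt.
Required ΔP = (64/6.69)^(1/0.649) = 9.567^1.541 ≈ 32.45 mb.
P_c ≤ 1008 − 32.45 = 975.55, so the highest integer P_c is 975 mb.

975 mb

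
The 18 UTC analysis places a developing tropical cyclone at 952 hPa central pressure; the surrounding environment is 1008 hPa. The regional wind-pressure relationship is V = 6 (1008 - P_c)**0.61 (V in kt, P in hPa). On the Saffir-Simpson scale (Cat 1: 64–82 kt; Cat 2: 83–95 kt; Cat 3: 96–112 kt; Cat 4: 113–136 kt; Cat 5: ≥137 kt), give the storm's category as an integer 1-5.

1

ΔP = 1008 − 952 = 56 hPa.
V ≈ 6 × 56^0.61 = 6 × 11.65 ≈ 70 kt.
70 kt falls in the Category 1 band.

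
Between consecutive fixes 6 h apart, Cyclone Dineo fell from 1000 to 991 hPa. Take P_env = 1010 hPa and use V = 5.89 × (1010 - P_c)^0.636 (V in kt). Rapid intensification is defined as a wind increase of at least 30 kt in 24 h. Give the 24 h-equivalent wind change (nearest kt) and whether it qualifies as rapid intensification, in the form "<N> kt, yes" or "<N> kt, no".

V₁: ΔP = 10, V ≈ 5.89 × 10^0.636 ≈ 25.48 kt.
V₂: ΔP = 19, V ≈ 5.89 × 19^0.636 ≈ 38.32 kt.
ΔV over 6 h = 12.84 kt → 24 h equivalent = 12.84 × 24/6 ≈ 51.36 kt.
51 kt ≥ 30 kt ⇒ rapid intensification.

51 kt, yes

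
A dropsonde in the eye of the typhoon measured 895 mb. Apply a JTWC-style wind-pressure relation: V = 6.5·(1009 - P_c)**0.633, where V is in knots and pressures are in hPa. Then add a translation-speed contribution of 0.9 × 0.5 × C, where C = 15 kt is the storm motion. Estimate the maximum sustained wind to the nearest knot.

137 kt

ΔP = 1009 − 895 = 114 mb.
114^0.633 ≈ 20.046.
V ≈ 6.5 × 20.046 ≈ 130.3 kt.
Translation term: 0.9 × 0.5 × 15 = 6.75 kt.
Corrected V ≈ 137.05 kt → 137 kt.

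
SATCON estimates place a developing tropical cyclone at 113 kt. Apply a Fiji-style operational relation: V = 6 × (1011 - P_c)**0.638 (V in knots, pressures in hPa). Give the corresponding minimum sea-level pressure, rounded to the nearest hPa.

ΔP = (V / 6)^(1/0.638) = (113/6)^1.567.
113/6 = 18.833; 18.833^1.567 ≈ 99.61 hPa.
P_c = 1011 − 99.61 = 911.39 ≈ 911 hPa.

911 hPa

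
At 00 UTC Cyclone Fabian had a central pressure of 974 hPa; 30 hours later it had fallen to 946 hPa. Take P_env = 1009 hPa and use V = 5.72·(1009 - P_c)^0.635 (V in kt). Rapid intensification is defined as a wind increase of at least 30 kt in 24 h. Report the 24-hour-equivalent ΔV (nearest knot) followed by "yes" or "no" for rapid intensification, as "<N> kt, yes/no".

20 kt, no

V₁: ΔP = 35, V ≈ 5.72 × 35^0.635 ≈ 54.69 kt.
V₂: ΔP = 63, V ≈ 5.72 × 63^0.635 ≈ 79.43 kt.
ΔV over 30 h = 24.74 kt → 24 h equivalent = 24.74 × 24/30 ≈ 19.79 kt.
20 kt < 30 kt ⇒ not rapid intensification.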